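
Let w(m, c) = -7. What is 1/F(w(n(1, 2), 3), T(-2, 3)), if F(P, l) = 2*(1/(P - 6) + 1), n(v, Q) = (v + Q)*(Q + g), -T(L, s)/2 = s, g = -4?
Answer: 13/24 ≈ 0.54167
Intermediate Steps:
T(L, s) = -2*s
n(v, Q) = (-4 + Q)*(Q + v) (n(v, Q) = (v + Q)*(Q - 4) = (Q + v)*(-4 + Q) = (-4 + Q)*(Q + v))
F(P, l) = 2 + 2/(-6 + P) (F(P, l) = 2*(1/(-6 + P) + 1) = 2*(1 + 1/(-6 + P)) = 2 + 2/(-6 + P))
1/F(w(n(1, 2), 3), T(-2, 3)) = 1/(2*(-5 - 7)/(-6 - 7)) = 1/(2*(-12)/(-13)) = 1/(2*(-1/13)*(-12)) = 1/(24/13) = 13/24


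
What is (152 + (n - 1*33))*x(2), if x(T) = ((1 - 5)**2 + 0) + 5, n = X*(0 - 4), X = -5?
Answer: 2919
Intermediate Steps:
n = 20 (n = -5*(0 - 4) = -5*(-4) = 20)
x(T) = 21 (x(T) = ((-4)**2 + 0) + 5 = (16 + 0) + 5 = 16 + 5 = 21)
(152 + (n - 1*33))*x(2) = (152 + (20 - 1*33))*21 = (152 + (20 - 33))*21 = (152 - 13)*21 = 139*21 = 2919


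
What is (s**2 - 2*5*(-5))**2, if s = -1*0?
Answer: 2500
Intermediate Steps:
s = 0
(s**2 - 2*5*(-5))**2 = (0**2 - 2*5*(-5))**2 = (0 - 10*(-5))**2 = (0 + 50)**2 = 50**2 = 2500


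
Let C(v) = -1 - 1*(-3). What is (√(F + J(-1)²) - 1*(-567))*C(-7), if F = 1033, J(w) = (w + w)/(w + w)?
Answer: 1134 + 2*√1034 ≈ 1198.3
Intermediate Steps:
C(v) = 2 (C(v) = -1 + 3 = 2)
J(w) = 1 (J(w) = (2*w)/((2*w)) = (2*w)*(1/(2*w)) = 1)
(√(F + J(-1)²) - 1*(-567))*C(-7) = (√(1033 + 1²) - 1*(-567))*2 = (√(1033 + 1) + 567)*2 = (√1034 + 567)*2 = (567 + √1034)*2 = 1134 + 2*√1034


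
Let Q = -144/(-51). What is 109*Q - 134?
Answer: 2954/17 ≈ 173.76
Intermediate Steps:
Q = 48/17 (Q = -144*(-1/51) = 48/17 ≈ 2.8235)
109*Q - 134 = 109*(48/17) - 134 = 5232/17 - 134 = 2954/17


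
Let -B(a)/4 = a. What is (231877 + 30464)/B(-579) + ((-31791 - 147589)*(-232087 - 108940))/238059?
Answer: 47246700302093/183781548 ≈ 2.5708e+5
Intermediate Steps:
B(a) = -4*a
(231877 + 30464)/B(-579) + ((-31791 - 147589)*(-232087 - 108940))/238059 = (231877 + 30464)/((-4*(-579))) + ((-31791 - 147589)*(-232087 - 108940))/238059 = 262341/2316 - 179380*(-341027)*(1/238059) = 262341*(1/2316) + 61173423260*(1/238059) = 87447/772 + 61173423260/238059 = 47246700302093/183781548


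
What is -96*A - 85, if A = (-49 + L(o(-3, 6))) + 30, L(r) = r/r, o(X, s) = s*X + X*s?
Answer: 1643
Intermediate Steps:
o(X, s) = 2*X*s (o(X, s) = X*s + X*s = 2*X*s)
L(r) = 1
A = -18 (A = (-49 + 1) + 30 = -48 + 30 = -18)
-96*A - 85 = -96*(-18) - 85 = 1728 - 85 = 1643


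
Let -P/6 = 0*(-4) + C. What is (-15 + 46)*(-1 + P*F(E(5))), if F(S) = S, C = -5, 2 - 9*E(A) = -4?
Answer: 589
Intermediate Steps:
E(A) = 2/3 (E(A) = 2/9 - 1/9*(-4) = 2/9 + 4/9 = 2/3)
P = 30 (P = -6*(0*(-4) - 5) = -6*(0 - 5) = -6*(-5) = 30)
(-15 + 46)*(-1 + P*F(E(5))) = (-15 + 46)*(-1 + 30*(2/3)) = 31*(-1 + 20) = 31*19 = 589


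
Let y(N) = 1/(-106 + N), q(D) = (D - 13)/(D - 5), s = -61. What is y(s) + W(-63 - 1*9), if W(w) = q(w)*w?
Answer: -1022117/12859 ≈ -79.486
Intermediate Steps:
q(D) = (-13 + D)/(-5 + D)
W(w) = w*(-13 + w)/(-5 + w) (W(w) = ((-13 + w)/(-5 + w))*w = w*(-13 + w)/(-5 + w))
y(s) + W(-63 - 1*9) = 1/(-106 - 61) + (-63 - 1*9)*(-13 + (-63 - 1*9))/(-5 + (-63 - 1*9)) = 1/(-167) + (-63 - 9)*(-13 + (-63 - 9))/(-5 + (-63 - 9)) = -1/167 - 72*(-13 - 72)/(-5 - 72) = -1/167 - 72*(-85)/(-77) = -1/167 - 72*(-1/77)*(-85) = -1/167 - 6120/77 = -1022117/12859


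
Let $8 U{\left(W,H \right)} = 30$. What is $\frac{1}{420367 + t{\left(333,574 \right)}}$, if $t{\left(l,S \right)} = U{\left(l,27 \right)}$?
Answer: $\frac{4}{1681483} \approx 2.3789 \cdot 10^{-6}$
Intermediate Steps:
$U{\left(W,H \right)} = \frac{15}{4}$ ($U{\left(W,H \right)} = \frac{1}{8} \cdot 30 = \frac{15}{4}$)
$t{\left(l,S \right)} = \frac{15}{4}$
$\frac{1}{420367 + t{\left(333,574 \right)}} = \frac{1}{420367 + \frac{15}{4}} = \frac{1}{\frac{1681483}{4}} = \frac{4}{1681483}$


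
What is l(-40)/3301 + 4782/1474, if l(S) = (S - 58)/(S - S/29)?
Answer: 631564891/194626960 ≈ 3.2450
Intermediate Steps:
l(S) = 29*(-58 + S)/(28*S) (l(S) = (-58 + S)/(S - S*(1/29)) = (-58 + S)/(S - S/29) = (-58 + S)/((28*S/29)) = (-58 + S)*(29/(28*S)) = 29*(-58 + S)/(28*S))
l(-40)/3301 + 4782/1474 = ((29/28)*(-58 - 40)/(-40))/3301 + 4782/1474 = ((29/28)*(-1/40)*(-98))*(1/3301) + 4782*(1/1474) = (203/80)*(1/3301) + 2391/737 = 203/264080 + 2391/737 = 631564891/194626960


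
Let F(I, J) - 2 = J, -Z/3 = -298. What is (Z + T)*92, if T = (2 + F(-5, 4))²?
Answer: 88136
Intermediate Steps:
Z = 894 (Z = -3*(-298) = 894)
F(I, J) = 2 + J
T = 64 (T = (2 + (2 + 4))² = (2 + 6)² = 8² = 64)
(Z + T)*92 = (894 + 64)*92 = 958*92 = 88136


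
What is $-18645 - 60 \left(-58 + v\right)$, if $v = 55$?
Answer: $-18465$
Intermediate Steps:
$-18645 - 60 \left(-58 + v\right) = -18645 - 60 \left(-58 + 55\right) = -18645 - -180 = -18645 + 180 = -18465$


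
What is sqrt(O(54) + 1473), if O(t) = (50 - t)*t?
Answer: sqrt(1257) ≈ 35.454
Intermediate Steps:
O(t) = t*(50 - t)
sqrt(O(54) + 1473) = sqrt(54*(50 - 1*54) + 1473) = sqrt(54*(50 - 54) + 1473) = sqrt(54*(-4) + 1473) = sqrt(-216 + 1473) = sqrt(1257)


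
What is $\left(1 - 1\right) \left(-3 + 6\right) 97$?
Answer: $0$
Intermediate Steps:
$\left(1 - 1\right) \left(-3 + 6\right) 97 = 0 \cdot 3 \cdot 97 = 0 \cdot 97 = 0$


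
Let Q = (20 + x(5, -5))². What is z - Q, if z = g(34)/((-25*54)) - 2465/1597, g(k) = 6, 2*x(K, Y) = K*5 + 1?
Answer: -391861147/359325 ≈ -1090.5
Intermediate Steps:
x(K, Y) = ½ + 5*K/2 (x(K, Y) = (K*5 + 1)/2 = (5*K + 1)/2 = (1 + 5*K)/2 = ½ + 5*K/2)
Q = 1089 (Q = (20 + (½ + (5/2)*5))² = (20 + (½ + 25/2))² = (20 + 13)² = 33² = 1089)
z = -556222/359325 (z = 6/((-25*54)) - 2465/1597 = 6/(-1350) - 2465*1/1597 = 6*(-1/1350) - 2465/1597 = -1/225 - 2465/1597 = -556222/359325 ≈ -1.5480)
z - Q = -556222/359325 - 1*1089 = -556222/359325 - 1089 = -391861147/359325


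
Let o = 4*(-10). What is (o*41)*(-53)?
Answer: 86920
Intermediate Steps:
o = -40
(o*41)*(-53) = -40*41*(-53) = -1640*(-53) = 86920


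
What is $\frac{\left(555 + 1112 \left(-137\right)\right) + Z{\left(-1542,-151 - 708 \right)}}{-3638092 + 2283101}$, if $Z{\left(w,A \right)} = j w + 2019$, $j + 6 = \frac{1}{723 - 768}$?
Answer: $\frac{2107256}{20324865} \approx 0.10368$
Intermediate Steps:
$j = - \frac{271}{45}$ ($j = -6 + \frac{1}{723 - 768} = -6 + \frac{1}{-45} = -6 - \frac{1}{45} = - \frac{271}{45} \approx -6.0222$)
$Z{\left(w,A \right)} = 2019 - \frac{271 w}{45}$ ($Z{\left(w,A \right)} = - \frac{271 w}{45} + 2019 = 2019 - \frac{271 w}{45}$)
$\frac{\left(555 + 1112 \left(-137\right)\right) + Z{\left(-1542,-151 - 708 \right)}}{-3638092 + 2283101} = \frac{\left(555 + 1112 \left(-137\right)\right) + \left(2019 - - \frac{139294}{15}\right)}{-3638092 + 2283101} = \frac{\left(555 - 152344\right) + \left(2019 + \frac{139294}{15}\right)}{-1354991} = \left(-151789 + \frac{169579}{15}\right) \left(- \frac{1}{1354991}\right) = \left(- \frac{2107256}{15}\right) \left(- \frac{1}{1354991}\right) = \frac{2107256}{20324865}$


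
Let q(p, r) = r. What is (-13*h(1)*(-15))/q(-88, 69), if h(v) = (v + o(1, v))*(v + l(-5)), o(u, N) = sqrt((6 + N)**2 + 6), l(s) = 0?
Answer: 65/23 + 65*sqrt(55)/23 ≈ 23.785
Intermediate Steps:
o(u, N) = sqrt(6 + (6 + N)**2)
h(v) = v*(v + sqrt(6 + (6 + v)**2)) (h(v) = (v + sqrt(6 + (6 + v)**2))*(v + 0) = (v + sqrt(6 + (6 + v)**2))*v = v*(v + sqrt(6 + (6 + v)**2)))
(-13*h(1)*(-15))/q(-88, 69) = (-13*(1 + sqrt(6 + (6 + 1)**2))*(-15))/69 = (-13*(1 + sqrt(6 + 7**2))*(-15))*(1/69) = (-13*(1 + sqrt(6 + 49))*(-15))*(1/69) = (-13*(1 + sqrt(55))*(-15))*(1/69) = ((-13 - 13*sqrt(55))*(-15))*(1/69) = (195 + 195*sqrt(55))*(1/69) = 65/23 + 65*sqrt(55)/23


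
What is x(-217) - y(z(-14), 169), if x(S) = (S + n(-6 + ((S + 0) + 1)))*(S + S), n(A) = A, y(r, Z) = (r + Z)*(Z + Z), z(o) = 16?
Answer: 127996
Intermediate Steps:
y(r, Z) = 2*Z*(Z + r) (y(r, Z) = (Z + r)*(2*Z) = 2*Z*(Z + r))
x(S) = 2*S*(-5 + 2*S) (x(S) = (S + (-6 + ((S + 0) + 1)))*(S + S) = (S + (-6 + (S + 1)))*(2*S) = (S + (-6 + (1 + S)))*(2*S) = (S + (-5 + S))*(2*S) = (-5 + 2*S)*(2*S) = 2*S*(-5 + 2*S))
x(-217) - y(z(-14), 169) = 2*(-217)*(-5 + 2*(-217)) - 2*169*(169 + 16) = 2*(-217)*(-5 - 434) - 2*169*185 = 2*(-217)*(-439) - 1*62530 = 190526 - 62530 = 127996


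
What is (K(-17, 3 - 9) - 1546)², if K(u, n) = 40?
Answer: 2268036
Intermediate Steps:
(K(-17, 3 - 9) - 1546)² = (40 - 1546)² = (-1506)² = 2268036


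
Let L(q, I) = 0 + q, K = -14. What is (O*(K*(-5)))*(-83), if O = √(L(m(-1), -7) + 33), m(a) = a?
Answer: -23240*√2 ≈ -32866.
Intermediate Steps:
L(q, I) = q
O = 4*√2 (O = √(-1 + 33) = √32 = 4*√2 ≈ 5.6569)
(O*(K*(-5)))*(-83) = ((4*√2)*(-14*(-5)))*(-83) = ((4*√2)*70)*(-83) = (280*√2)*(-83) = -23240*√2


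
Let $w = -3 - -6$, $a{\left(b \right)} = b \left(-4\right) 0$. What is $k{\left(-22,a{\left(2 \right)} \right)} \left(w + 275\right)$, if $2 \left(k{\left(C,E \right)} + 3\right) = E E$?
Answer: $-834$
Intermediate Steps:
$a{\left(b \right)} = 0$ ($a{\left(b \right)} = - 4 b 0 = 0$)
$k{\left(C,E \right)} = -3 + \frac{E^{2}}{2}$ ($k{\left(C,E \right)} = -3 + \frac{E E}{2} = -3 + \frac{E^{2}}{2}$)
$w = 3$ ($w = -3 + 6 = 3$)
$k{\left(-22,a{\left(2 \right)} \right)} \left(w + 275\right) = \left(-3 + \frac{0^{2}}{2}\right) \left(3 + 275\right) = \left(-3 + \frac{1}{2} \cdot 0\right) 278 = \left(-3 + 0\right) 278 = \left(-3\right) 278 = -834$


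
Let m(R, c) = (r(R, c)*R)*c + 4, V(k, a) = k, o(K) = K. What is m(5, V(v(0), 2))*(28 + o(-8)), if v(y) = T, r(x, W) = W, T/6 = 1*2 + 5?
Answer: 176480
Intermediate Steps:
T = 42 (T = 6*(1*2 + 5) = 6*(2 + 5) = 6*7 = 42)
v(y) = 42
m(R, c) = 4 + R*c² (m(R, c) = (c*R)*c + 4 = (R*c)*c + 4 = R*c² + 4 = 4 + R*c²)
m(5, V(v(0), 2))*(28 + o(-8)) = (4 + 5*42²)*(28 - 8) = (4 + 5*1764)*20 = (4 + 8820)*20 = 8824*20 = 176480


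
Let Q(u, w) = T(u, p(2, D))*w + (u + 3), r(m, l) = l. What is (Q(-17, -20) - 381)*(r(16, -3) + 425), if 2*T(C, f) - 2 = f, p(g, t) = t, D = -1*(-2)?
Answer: -183570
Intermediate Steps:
D = 2
T(C, f) = 1 + f/2
Q(u, w) = 3 + u + 2*w (Q(u, w) = (1 + (½)*2)*w + (u + 3) = (1 + 1)*w + (3 + u) = 2*w + (3 + u) = 3 + u + 2*w)
(Q(-17, -20) - 381)*(r(16, -3) + 425) = ((3 - 17 + 2*(-20)) - 381)*(-3 + 425) = ((3 - 17 - 40) - 381)*422 = (-54 - 381)*422 = -435*422 = -183570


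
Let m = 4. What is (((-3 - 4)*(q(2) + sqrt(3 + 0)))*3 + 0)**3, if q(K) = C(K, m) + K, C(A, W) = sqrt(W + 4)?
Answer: -9261*(2 + sqrt(3) + 2*sqrt(2))**3 ≈ -2.6150e+6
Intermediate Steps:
C(A, W) = sqrt(4 + W)
q(K) = K + 2*sqrt(2) (q(K) = sqrt(4 + 4) + K = sqrt(8) + K = 2*sqrt(2) + K = K + 2*sqrt(2))
(((-3 - 4)*(q(2) + sqrt(3 + 0)))*3 + 0)**3 = (((-3 - 4)*((2 + 2*sqrt(2)) + sqrt(3 + 0)))*3 + 0)**3 = (-7*((2 + 2*sqrt(2)) + sqrt(3))*3 + 0)**3 = (-7*(2 + sqrt(3) + 2*sqrt(2))*3 + 0)**3 = ((-14 - 14*sqrt(2) - 7*sqrt(3))*3 + 0)**3 = ((-42 - 42*sqrt(2) - 21*sqrt(3)) + 0)**3 = (-42 - 42*sqrt(2) - 21*sqrt(3))**3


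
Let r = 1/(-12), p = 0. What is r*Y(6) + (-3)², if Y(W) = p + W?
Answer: 17/2 ≈ 8.5000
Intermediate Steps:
r = -1/12 ≈ -0.083333
Y(W) = W (Y(W) = 0 + W = W)
r*Y(6) + (-3)² = -1/12*6 + (-3)² = -½ + 9 = 17/2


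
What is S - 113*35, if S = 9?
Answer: -3946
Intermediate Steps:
S - 113*35 = 9 - 113*35 = 9 - 3955 = -3946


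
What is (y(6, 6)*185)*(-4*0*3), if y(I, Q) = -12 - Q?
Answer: 0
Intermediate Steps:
(y(6, 6)*185)*(-4*0*3) = ((-12 - 1*6)*185)*(-4*0*3) = ((-12 - 6)*185)*(0*3) = -18*185*0 = -3330*0 = 0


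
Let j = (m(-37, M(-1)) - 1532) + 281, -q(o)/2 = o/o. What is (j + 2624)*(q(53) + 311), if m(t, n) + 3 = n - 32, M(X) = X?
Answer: 413133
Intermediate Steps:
q(o) = -2 (q(o) = -2*o/o = -2*1 = -2)
m(t, n) = -35 + n (m(t, n) = -3 + (n - 32) = -3 + (-32 + n) = -35 + n)
j = -1287 (j = ((-35 - 1) - 1532) + 281 = (-36 - 1532) + 281 = -1568 + 281 = -1287)
(j + 2624)*(q(53) + 311) = (-1287 + 2624)*(-2 + 311) = 1337*309 = 413133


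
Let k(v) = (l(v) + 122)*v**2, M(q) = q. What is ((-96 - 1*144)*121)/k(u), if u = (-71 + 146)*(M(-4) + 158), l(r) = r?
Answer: -1/53618250 ≈ -1.8650e-8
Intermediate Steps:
u = 11550 (u = (-71 + 146)*(-4 + 158) = 75*154 = 11550)
k(v) = v**2*(122 + v) (k(v) = (v + 122)*v**2 = (122 + v)*v**2 = v**2*(122 + v))
((-96 - 1*144)*121)/k(u) = ((-96 - 1*144)*121)/((11550**2*(122 + 11550))) = ((-96 - 144)*121)/((133402500*11672)) = -240*121/1557073980000 = -29040*1/1557073980000 = -1/53618250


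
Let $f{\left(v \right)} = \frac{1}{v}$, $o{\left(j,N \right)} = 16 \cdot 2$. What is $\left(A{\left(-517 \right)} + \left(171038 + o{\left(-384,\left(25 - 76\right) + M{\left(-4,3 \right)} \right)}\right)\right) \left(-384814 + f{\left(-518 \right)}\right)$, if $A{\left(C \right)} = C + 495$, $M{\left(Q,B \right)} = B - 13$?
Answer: $- \frac{17047811339172}{259} \approx -6.5822 \cdot 10^{10}$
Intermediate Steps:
$M{\left(Q,B \right)} = -13 + B$
$o{\left(j,N \right)} = 32$
$A{\left(C \right)} = 495 + C$
$\left(A{\left(-517 \right)} + \left(171038 + o{\left(-384,\left(25 - 76\right) + M{\left(-4,3 \right)} \right)}\right)\right) \left(-384814 + f{\left(-518 \right)}\right) = \left(\left(495 - 517\right) + \left(171038 + 32\right)\right) \left(-384814 + \frac{1}{-518}\right) = \left(-22 + 171070\right) \left(-384814 - \frac{1}{518}\right) = 171048 \left(- \frac{199333653}{518}\right) = - \frac{17047811339172}{259}$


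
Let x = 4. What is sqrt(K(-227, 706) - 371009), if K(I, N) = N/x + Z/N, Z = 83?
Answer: I*sqrt(46209052343)/353 ≈ 608.96*I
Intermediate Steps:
K(I, N) = 83/N + N/4 (K(I, N) = N/4 + 83/N = 83/N + N/4)
sqrt(K(-227, 706) - 371009) = sqrt((83/706 + (1/4)*706) - 371009) = sqrt((83*(1/706) + 353/2) - 371009) = sqrt((83/706 + 353/2) - 371009) = sqrt(62346/353 - 371009) = sqrt(-130903831/353) = I*sqrt(46209052343)/353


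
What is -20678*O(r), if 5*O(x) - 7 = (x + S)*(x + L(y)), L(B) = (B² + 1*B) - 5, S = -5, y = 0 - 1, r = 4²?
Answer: -2646784/5 ≈ -5.2936e+5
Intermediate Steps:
r = 16
y = -1
L(B) = -5 + B + B² (L(B) = (B² + B) - 5 = (B + B²) - 5 = -5 + B + B²)
O(x) = 7/5 + (-5 + x)²/5 (O(x) = 7/5 + ((x - 5)*(x + (-5 - 1 + (-1)²)))/5 = 7/5 + ((-5 + x)*(x + (-5 - 1 + 1)))/5 = 7/5 + ((-5 + x)*(x - 5))/5 = 7/5 + ((-5 + x)*(-5 + x))/5 = 7/5 + (-5 + x)²/5)
-20678*O(r) = -20678*(32/5 - 2*16 + (⅕)*16²) = -20678*(32/5 - 32 + (⅕)*256) = -20678*(32/5 - 32 + 256/5) = -20678*128/5 = -2646784/5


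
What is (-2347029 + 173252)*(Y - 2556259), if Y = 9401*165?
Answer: 2184850220038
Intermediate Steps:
Y = 1551165
(-2347029 + 173252)*(Y - 2556259) = (-2347029 + 173252)*(1551165 - 2556259) = -2173777*(-1005094) = 2184850220038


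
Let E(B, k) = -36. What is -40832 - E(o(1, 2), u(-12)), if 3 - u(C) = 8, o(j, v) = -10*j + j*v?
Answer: -40796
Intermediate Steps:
u(C) = -5 (u(C) = 3 - 1*8 = 3 - 8 = -5)
-40832 - E(o(1, 2), u(-12)) = -40832 - 1*(-36) = -40832 + 36 = -40796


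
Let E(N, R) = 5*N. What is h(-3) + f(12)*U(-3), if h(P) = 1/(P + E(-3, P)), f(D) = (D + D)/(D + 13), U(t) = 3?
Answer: 1271/450 ≈ 2.8244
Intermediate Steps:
f(D) = 2*D/(13 + D) (f(D) = (2*D)/(13 + D) = 2*D/(13 + D))
h(P) = 1/(-15 + P) (h(P) = 1/(P + 5*(-3)) = 1/(P - 15) = 1/(-15 + P))
h(-3) + f(12)*U(-3) = 1/(-15 - 3) + (2*12/(13 + 12))*3 = 1/(-18) + (2*12/25)*3 = -1/18 + (2*12*(1/25))*3 = -1/18 + (24/25)*3 = -1/18 + 72/25 = 1271/450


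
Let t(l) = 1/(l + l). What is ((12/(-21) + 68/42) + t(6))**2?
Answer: 9025/7056 ≈ 1.2791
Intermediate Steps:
t(l) = 1/(2*l)
((12/(-21) + 68/42) + t(6))**2 = ((12/(-21) + 68/42) + (1/2)/6)**2 = ((12*(-1/21) + 68*(1/42)) + (1/2)*(1/6))**2 = ((-4/7 + 34/21) + 1/12)**2 = (22/21 + 1/12)**2 = (95/84)**2 = 9025/7056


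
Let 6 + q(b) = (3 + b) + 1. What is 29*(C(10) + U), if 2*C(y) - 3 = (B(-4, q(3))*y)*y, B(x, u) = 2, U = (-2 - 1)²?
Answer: 6409/2 ≈ 3204.5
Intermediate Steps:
q(b) = -2 + b (q(b) = -6 + ((3 + b) + 1) = -6 + (4 + b) = -2 + b)
U = 9 (U = (-3)² = 9)
C(y) = 3/2 + y² (C(y) = 3/2 + ((2*y)*y)/2 = 3/2 + (2*y²)/2 = 3/2 + y²)
29*(C(10) + U) = 29*((3/2 + 10²) + 9) = 29*((3/2 + 100) + 9) = 29*(203/2 + 9) = 29*(221/2) = 6409/2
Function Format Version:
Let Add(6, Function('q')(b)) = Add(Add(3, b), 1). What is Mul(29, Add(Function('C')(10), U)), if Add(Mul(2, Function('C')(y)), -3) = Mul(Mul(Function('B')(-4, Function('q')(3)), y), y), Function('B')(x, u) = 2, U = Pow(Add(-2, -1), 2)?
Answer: Rational(6409, 2) ≈ 3204.5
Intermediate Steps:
Function('q')(b) = Add(-2, b) (Function('q')(b) = Add(-6, Add(Add(3, b), 1)) = Add(-6, Add(4, b)) = Add(-2, b))
U = 9 (U = Pow(-3, 2) = 9)
Function('C')(y) = Add(Rational(3, 2), Pow(y, 2)) (Function('C')(y) = Add(Rational(3, 2), Mul(Rational(1, 2), Mul(Mul(2, y), y))) = Add(Rational(3, 2), Mul(Rational(1, 2), Mul(2, Pow(y, 2)))) = Add(Rational(3, 2), Pow(y, 2)))
Mul(29, Add(Function('C')(10), U)) = Mul(29, Add(Add(Rational(3, 2), Pow(10, 2)), 9)) = Mul(29, Add(Add(Rational(3, 2), 100), 9)) = Mul(29, Add(Rational(203, 2), 9)) = Mul(29, Rational(221, 2)) = Rational(6409, 2)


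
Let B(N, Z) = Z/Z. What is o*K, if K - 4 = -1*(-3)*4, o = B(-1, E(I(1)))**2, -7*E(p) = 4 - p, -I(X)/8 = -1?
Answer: 16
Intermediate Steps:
I(X) = 8 (I(X) = -8*(-1) = 8)
E(p) = -4/7 + p/7 (E(p) = -(4 - p)/7 = -4/7 + p/7)
B(N, Z) = 1
o = 1 (o = 1**2 = 1)
K = 16 (K = 4 - 1*(-3)*4 = 4 + 3*4 = 4 + 12 = 16)
o*K = 1*16 = 16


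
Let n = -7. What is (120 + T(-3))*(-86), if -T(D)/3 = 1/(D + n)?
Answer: -51729/5 ≈ -10346.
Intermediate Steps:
T(D) = -3/(-7 + D) (T(D) = -3/(D - 7) = -3/(-7 + D))
(120 + T(-3))*(-86) = (120 - 3/(-7 - 3))*(-86) = (120 - 3/(-10))*(-86) = (120 - 3*(-⅒))*(-86) = (120 + 3/10)*(-86) = (1203/10)*(-86) = -51729/5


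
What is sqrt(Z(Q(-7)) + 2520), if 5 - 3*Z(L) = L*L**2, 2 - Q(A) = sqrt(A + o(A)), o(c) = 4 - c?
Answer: sqrt(22695)/3 ≈ 50.216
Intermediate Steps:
Q(A) = 0 (Q(A) = 2 - sqrt(A + (4 - A)) = 2 - sqrt(4) = 2 - 1*2 = 2 - 2 = 0)
Z(L) = 5/3 - L**3/3 (Z(L) = 5/3 - L*L**2/3 = 5/3 - L**3/3)
sqrt(Z(Q(-7)) + 2520) = sqrt((5/3 - 1/3*0**3) + 2520) = sqrt((5/3 - 1/3*0) + 2520) = sqrt((5/3 + 0) + 2520) = sqrt(5/3 + 2520) = sqrt(7565/3) = sqrt(22695)/3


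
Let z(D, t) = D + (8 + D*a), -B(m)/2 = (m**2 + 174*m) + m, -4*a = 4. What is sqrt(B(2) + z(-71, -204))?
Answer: 10*I*sqrt(7) ≈ 26.458*I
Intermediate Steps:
a = -1 (a = -1/4*4 = -1)
B(m) = -350*m - 2*m**2 (B(m) = -2*((m**2 + 174*m) + m) = -2*(m**2 + 175*m) = -350*m - 2*m**2)
z(D, t) = 8 (z(D, t) = D + (8 + D*(-1)) = D + (8 - D) = 8)
sqrt(B(2) + z(-71, -204)) = sqrt(-2*2*(175 + 2) + 8) = sqrt(-2*2*177 + 8) = sqrt(-708 + 8) = sqrt(-700) = 10*I*sqrt(7)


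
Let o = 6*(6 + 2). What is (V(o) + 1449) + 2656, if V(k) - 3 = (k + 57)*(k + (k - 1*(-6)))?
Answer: 14818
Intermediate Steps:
o = 48 (o = 6*8 = 48)
V(k) = 3 + (6 + 2*k)*(57 + k) (V(k) = 3 + (k + 57)*(k + (k - 1*(-6))) = 3 + (57 + k)*(k + (k + 6)) = 3 + (57 + k)*(k + (6 + k)) = 3 + (57 + k)*(6 + 2*k) = 3 + (6 + 2*k)*(57 + k))
(V(o) + 1449) + 2656 = ((345 + 2*48**2 + 120*48) + 1449) + 2656 = ((345 + 2*2304 + 5760) + 1449) + 2656 = ((345 + 4608 + 5760) + 1449) + 2656 = (10713 + 1449) + 2656 = 12162 + 2656 = 14818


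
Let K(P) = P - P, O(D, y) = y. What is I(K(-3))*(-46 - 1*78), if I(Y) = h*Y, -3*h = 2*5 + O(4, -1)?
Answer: 0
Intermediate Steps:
K(P) = 0
h = -3 (h = -(2*5 - 1)/3 = -(10 - 1)/3 = -⅓*9 = -3)
I(Y) = -3*Y
I(K(-3))*(-46 - 1*78) = (-3*0)*(-46 - 1*78) = 0*(-46 - 78) = 0*(-124) = 0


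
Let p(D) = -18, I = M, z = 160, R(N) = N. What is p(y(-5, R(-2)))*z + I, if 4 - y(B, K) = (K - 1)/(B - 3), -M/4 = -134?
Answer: -2344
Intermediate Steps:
M = 536 (M = -4*(-134) = 536)
y(B, K) = 4 - (-1 + K)/(-3 + B) (y(B, K) = 4 - (K - 1)/(B - 3) = 4 - (-1 + K)/(-3 + B))
I = 536
p(y(-5, R(-2)))*z + I = -18*160 + 536 = -2880 + 536 = -2344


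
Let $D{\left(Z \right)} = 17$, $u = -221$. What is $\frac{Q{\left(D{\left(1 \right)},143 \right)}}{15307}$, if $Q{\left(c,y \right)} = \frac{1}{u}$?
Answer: $- \frac{1}{3382847} \approx -2.9561 \cdot 10^{-7}$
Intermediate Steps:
$Q{\left(c,y \right)} = - \frac{1}{221}$ ($Q{\left(c,y \right)} = \frac{1}{-221} = - \frac{1}{221}$)
$\frac{Q{\left(D{\left(1 \right)},143 \right)}}{15307} = - \frac{1}{221 \cdot 15307} = \left(- \frac{1}{221}\right) \frac{1}{15307} = - \frac{1}{3382847}$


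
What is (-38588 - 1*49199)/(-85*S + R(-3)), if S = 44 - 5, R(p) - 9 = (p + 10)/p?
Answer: 263361/9925 ≈ 26.535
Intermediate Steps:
R(p) = 9 + (10 + p)/p (R(p) = 9 + (p + 10)/p = 9 + (10 + p)/p)
S = 39
(-38588 - 1*49199)/(-85*S + R(-3)) = (-38588 - 1*49199)/(-85*39 + (10 + 10/(-3))) = (-38588 - 49199)/(-3315 + (10 + 10*(-1/3))) = -87787/(-3315 + (10 - 10/3)) = -87787/(-3315 + 20/3) = -87787/(-9925/3) = -87787*(-3/9925) = 263361/9925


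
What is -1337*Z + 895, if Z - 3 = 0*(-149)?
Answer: -3116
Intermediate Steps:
Z = 3 (Z = 3 + 0*(-149) = 3 + 0 = 3)
-1337*Z + 895 = -1337*3 + 895 = -4011 + 895 = -3116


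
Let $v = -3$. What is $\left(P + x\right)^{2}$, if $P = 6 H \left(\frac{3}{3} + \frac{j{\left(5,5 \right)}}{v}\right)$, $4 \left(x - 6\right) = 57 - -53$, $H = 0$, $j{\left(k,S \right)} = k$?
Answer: $\frac{4489}{4} \approx 1122.3$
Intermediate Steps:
$x = \frac{67}{2}$ ($x = 6 + \frac{57 - -53}{4} = 6 + \frac{57 + 53}{4} = 6 + \frac{1}{4} \cdot 110 = 6 + \frac{55}{2} = \frac{67}{2} \approx 33.5$)
$P = 0$ ($P = 6 \cdot 0 \left(\frac{3}{3} + \frac{5}{-3}\right) = 0 \left(3 \cdot \frac{1}{3} + 5 \left(- \frac{1}{3}\right)\right) = 0 \left(1 - \frac{5}{3}\right) = 0 \left(- \frac{2}{3}\right) = 0$)
$\left(P + x\right)^{2} = \left(0 + \frac{67}{2}\right)^{2} = \left(\frac{67}{2}\right)^{2} = \frac{4489}{4}$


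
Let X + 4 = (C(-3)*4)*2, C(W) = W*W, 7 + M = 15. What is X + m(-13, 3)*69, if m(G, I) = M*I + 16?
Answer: 2828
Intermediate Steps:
M = 8 (M = -7 + 15 = 8)
m(G, I) = 16 + 8*I (m(G, I) = 8*I + 16 = 16 + 8*I)
C(W) = W²
X = 68 (X = -4 + ((-3)²*4)*2 = -4 + (9*4)*2 = -4 + 36*2 = -4 + 72 = 68)
X + m(-13, 3)*69 = 68 + (16 + 8*3)*69 = 68 + (16 + 24)*69 = 68 + 40*69 = 68 + 2760 = 2828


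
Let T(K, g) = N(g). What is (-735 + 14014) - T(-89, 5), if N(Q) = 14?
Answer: 13265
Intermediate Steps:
T(K, g) = 14
(-735 + 14014) - T(-89, 5) = (-735 + 14014) - 1*14 = 13279 - 14 = 13265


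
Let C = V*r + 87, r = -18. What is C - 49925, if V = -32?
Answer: -49262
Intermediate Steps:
C = 663 (C = -32*(-18) + 87 = 576 + 87 = 663)
C - 49925 = 663 - 49925 = -49262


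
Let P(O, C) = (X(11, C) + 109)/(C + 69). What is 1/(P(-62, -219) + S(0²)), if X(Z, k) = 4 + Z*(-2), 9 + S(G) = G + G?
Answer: -150/1441 ≈ -0.10409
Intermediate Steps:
S(G) = -9 + 2*G (S(G) = -9 + (G + G) = -9 + 2*G)
X(Z, k) = 4 - 2*Z
P(O, C) = 91/(69 + C) (P(O, C) = ((4 - 2*11) + 109)/(C + 69) = ((4 - 22) + 109)/(69 + C) = (-18 + 109)/(69 + C) = 91/(69 + C))
1/(P(-62, -219) + S(0²)) = 1/(91/(69 - 219) + (-9 + 2*0²)) = 1/(91/(-150) + (-9 + 2*0)) = 1/(91*(-1/150) + (-9 + 0)) = 1/(-91/150 - 9) = 1/(-1441/150) = -150/1441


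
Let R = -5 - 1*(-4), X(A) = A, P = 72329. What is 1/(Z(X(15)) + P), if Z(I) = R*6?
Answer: 1/72323 ≈ 1.3827e-5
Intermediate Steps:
R = -1 (R = -5 + 4 = -1)
Z(I) = -6 (Z(I) = -1*6 = -6)
1/(Z(X(15)) + P) = 1/(-6 + 72329) = 1/72323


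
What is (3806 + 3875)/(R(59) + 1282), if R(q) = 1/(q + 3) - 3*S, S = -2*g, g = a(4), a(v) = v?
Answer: 476222/80973 ≈ 5.8812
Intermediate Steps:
g = 4
S = -8 (S = -2*4 = -8)
R(q) = 24 + 1/(3 + q) (R(q) = 1/(q + 3) - 3*(-8) = 1/(3 + q) + 24 = 24 + 1/(3 + q))
(3806 + 3875)/(R(59) + 1282) = (3806 + 3875)/((73 + 24*59)/(3 + 59) + 1282) = 7681/((73 + 1416)/62 + 1282) = 7681/((1/62)*1489 + 1282) = 7681/(1489/62 + 1282) = 7681/(80973/62) = 7681*(62/80973) = 476222/80973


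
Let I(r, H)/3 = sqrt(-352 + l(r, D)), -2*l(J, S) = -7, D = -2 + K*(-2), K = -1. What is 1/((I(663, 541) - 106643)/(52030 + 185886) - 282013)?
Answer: -3547354605815048/1000401704508972095275 - 237916*I*sqrt(1394)/3001205113526916285825 ≈ -3.5459e-6 - 2.9598e-15*I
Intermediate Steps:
D = 0 (D = -2 - 1*(-2) = -2 + 2 = 0)
l(J, S) = 7/2 (l(J, S) = -1/2*(-7) = 7/2)
I(r, H) = 3*I*sqrt(1394)/2 (I(r, H) = 3*sqrt(-352 + 7/2) = 3*sqrt(-697/2) = 3*(I*sqrt(1394)/2) = 3*I*sqrt(1394)/2)
1/((I(663, 541) - 106643)/(52030 + 185886) - 282013) = 1/((3*I*sqrt(1394)/2 - 106643)/(52030 + 185886) - 282013) = 1/((-106643 + 3*I*sqrt(1394)/2)/237916 - 282013) = 1/((-106643 + 3*I*sqrt(1394)/2)*(1/237916) - 282013) = 1/((-106643/237916 + 3*I*sqrt(1394)/475832) - 282013) = 1/(-67095511551/237916 + 3*I*sqrt(1394)/475832)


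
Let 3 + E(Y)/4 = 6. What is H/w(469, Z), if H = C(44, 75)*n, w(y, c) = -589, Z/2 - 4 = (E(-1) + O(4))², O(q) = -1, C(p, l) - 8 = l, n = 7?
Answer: -581/589 ≈ -0.98642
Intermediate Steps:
C(p, l) = 8 + l
E(Y) = 12 (E(Y) = -12 + 4*6 = -12 + 24 = 12)
Z = 250 (Z = 8 + 2*(12 - 1)² = 8 + 2*11² = 8 + 2*121 = 8 + 242 = 250)
H = 581 (H = (8 + 75)*7 = 83*7 = 581)
H/w(469, Z) = 581/(-589) = 581*(-1/589) = -581/589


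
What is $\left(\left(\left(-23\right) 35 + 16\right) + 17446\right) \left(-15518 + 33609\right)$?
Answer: $301341787$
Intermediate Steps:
$\left(\left(\left(-23\right) 35 + 16\right) + 17446\right) \left(-15518 + 33609\right) = \left(\left(-805 + 16\right) + 17446\right) 18091 = \left(-789 + 17446\right) 18091 = 16657 \cdot 18091 = 301341787$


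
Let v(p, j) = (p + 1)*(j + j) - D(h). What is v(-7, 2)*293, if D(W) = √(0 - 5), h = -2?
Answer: -7032 - 293*I*√5 ≈ -7032.0 - 655.17*I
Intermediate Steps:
D(W) = I*√5 (D(W) = √(-5) = I*√5)
v(p, j) = -I*√5 + 2*j*(1 + p) (v(p, j) = (p + 1)*(j + j) - I*√5 = (1 + p)*(2*j) - I*√5 = 2*j*(1 + p) - I*√5 = -I*√5 + 2*j*(1 + p))
v(-7, 2)*293 = (2*2 - I*√5 + 2*2*(-7))*293 = (4 - I*√5 - 28)*293 = (-24 - I*√5)*293 = -7032 - 293*I*√5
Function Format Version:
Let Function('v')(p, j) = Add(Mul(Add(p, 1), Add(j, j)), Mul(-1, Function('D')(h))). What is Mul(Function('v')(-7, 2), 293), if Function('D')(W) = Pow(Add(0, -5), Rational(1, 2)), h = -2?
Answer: Add(-7032, Mul(-293, I, Pow(5, Rational(1, 2)))) ≈ Add(-7032.0, Mul(-655.17, I))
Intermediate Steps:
Function('D')(W) = Mul(I, Pow(5, Rational(1, 2))) (Function('D')(W) = Pow(-5, Rational(1, 2)) = Mul(I, Pow(5, Rational(1, 2))))
Function('v')(p, j) = Add(Mul(-1, I, Pow(5, Rational(1, 2))), Mul(2, j, Add(1, p))) (Function('v')(p, j) = Add(Mul(Add(p, 1), Add(j, j)), Mul(-1, Mul(I, Pow(5, Rational(1, 2))))) = Add(Mul(Add(1, p), Mul(2, j)), Mul(-1, I, Pow(5, Rational(1, 2)))) = Add(Mul(2, j, Add(1, p)), Mul(-1, I, Pow(5, Rational(1, 2)))) = Add(Mul(-1, I, Pow(5, Rational(1, 2))), Mul(2, j, Add(1, p))))
Mul(Function('v')(-7, 2), 293) = Mul(Add(Mul(2, 2), Mul(-1, I, Pow(5, Rational(1, 2))), Mul(2, 2, -7)), 293) = Mul(Add(4, Mul(-1, I, Pow(5, Rational(1, 2))), -28), 293) = Mul(Add(-24, Mul(-1, I, Pow(5, Rational(1, 2)))), 293) = Add(-7032, Mul(-293, I, Pow(5, Rational(1, 2))))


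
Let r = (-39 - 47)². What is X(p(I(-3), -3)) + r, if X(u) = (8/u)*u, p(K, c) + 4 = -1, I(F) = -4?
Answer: 7404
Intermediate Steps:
p(K, c) = -5 (p(K, c) = -4 - 1 = -5)
r = 7396 (r = (-86)² = 7396)
X(u) = 8
X(p(I(-3), -3)) + r = 8 + 7396 = 7404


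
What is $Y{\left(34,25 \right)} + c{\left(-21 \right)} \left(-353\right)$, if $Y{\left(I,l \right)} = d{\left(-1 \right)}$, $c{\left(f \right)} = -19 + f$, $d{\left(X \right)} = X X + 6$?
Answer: $14127$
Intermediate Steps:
$d{\left(X \right)} = 6 + X^{2}$ ($d{\left(X \right)} = X^{2} + 6 = 6 + X^{2}$)
$Y{\left(I,l \right)} = 7$ ($Y{\left(I,l \right)} = 6 + \left(-1\right)^{2} = 6 + 1 = 7$)
$Y{\left(34,25 \right)} + c{\left(-21 \right)} \left(-353\right) = 7 + \left(-19 - 21\right) \left(-353\right) = 7 - -14120 = 7 + 14120 = 14127$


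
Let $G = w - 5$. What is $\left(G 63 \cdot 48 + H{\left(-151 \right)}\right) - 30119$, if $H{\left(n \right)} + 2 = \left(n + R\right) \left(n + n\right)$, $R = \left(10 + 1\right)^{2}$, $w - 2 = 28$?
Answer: $54539$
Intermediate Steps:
$w = 30$ ($w = 2 + 28 = 30$)
$R = 121$ ($R = 11^{2} = 121$)
$H{\left(n \right)} = -2 + 2 n \left(121 + n\right)$ ($H{\left(n \right)} = -2 + \left(n + 121\right) \left(n + n\right) = -2 + \left(121 + n\right) 2 n = -2 + 2 n \left(121 + n\right)$)
$G = 25$ ($G = 30 - 5 = 25$)
$\left(G 63 \cdot 48 + H{\left(-151 \right)}\right) - 30119 = \left(25 \cdot 63 \cdot 48 + \left(-2 + 2 \left(-151\right)^{2} + 242 \left(-151\right)\right)\right) - 30119 = \left(1575 \cdot 48 - -9058\right) - 30119 = \left(75600 - -9058\right) - 30119 = \left(75600 + 9058\right) - 30119 = 84658 - 30119 = 54539$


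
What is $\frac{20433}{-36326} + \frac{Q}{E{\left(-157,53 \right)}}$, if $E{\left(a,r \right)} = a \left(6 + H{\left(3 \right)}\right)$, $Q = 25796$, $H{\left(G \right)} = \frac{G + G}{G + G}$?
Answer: $- \frac{959521363}{39922274} \approx -24.035$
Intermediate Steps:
$H{\left(G \right)} = 1$ ($H{\left(G \right)} = \frac{2 G}{2 G} = 2 G \frac{1}{2 G} = 1$)
$E{\left(a,r \right)} = 7 a$ ($E{\left(a,r \right)} = a \left(6 + 1\right) = a 7 = 7 a$)
$\frac{20433}{-36326} + \frac{Q}{E{\left(-157,53 \right)}} = \frac{20433}{-36326} + \frac{25796}{7 \left(-157\right)} = 20433 \left(- \frac{1}{36326}\right) + \frac{25796}{-1099} = - \frac{20433}{36326} + 25796 \left(- \frac{1}{1099}\right) = - \frac{20433}{36326} - \frac{25796}{1099} = - \frac{959521363}{39922274}$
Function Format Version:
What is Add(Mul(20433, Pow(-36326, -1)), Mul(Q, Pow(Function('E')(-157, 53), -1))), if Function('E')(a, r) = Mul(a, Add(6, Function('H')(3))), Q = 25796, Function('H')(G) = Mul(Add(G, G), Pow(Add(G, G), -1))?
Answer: Rational(-959521363, 39922274) ≈ -24.035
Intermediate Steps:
Function('H')(G) = 1 (Function('H')(G) = Mul(Mul(2, G), Pow(Mul(2, G), -1)) = Mul(Mul(2, G), Mul(Rational(1, 2), Pow(G, -1))) = 1)
Function('E')(a, r) = Mul(7, a) (Function('E')(a, r) = Mul(a, Add(6, 1)) = Mul(a, 7) = Mul(7, a))
Add(Mul(20433, Pow(-36326, -1)), Mul(Q, Pow(Function('E')(-157, 53), -1))) = Add(Mul(20433, Pow(-36326, -1)), Mul(25796, Pow(Mul(7, -157), -1))) = Add(Mul(20433, Rational(-1, 36326)), Mul(25796, Pow(-1099, -1))) = Add(Rational(-20433, 36326), Mul(25796, Rational(-1, 1099))) = Add(Rational(-20433, 36326), Rational(-25796, 1099)) = Rational(-959521363, 39922274)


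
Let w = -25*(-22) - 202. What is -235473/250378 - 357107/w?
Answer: -44746840525/43565772 ≈ -1027.1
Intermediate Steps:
w = 348 (w = 550 - 202 = 348)
-235473/250378 - 357107/w = -235473/250378 - 357107/348 = -44746840525/43565772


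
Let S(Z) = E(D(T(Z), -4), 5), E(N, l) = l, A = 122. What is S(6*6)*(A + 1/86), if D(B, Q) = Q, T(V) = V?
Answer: 52465/86 ≈ 610.06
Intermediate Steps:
S(Z) = 5
S(6*6)*(A + 1/86) = 5*(122 + 1/86) = 5*(10493/86) = 52465/86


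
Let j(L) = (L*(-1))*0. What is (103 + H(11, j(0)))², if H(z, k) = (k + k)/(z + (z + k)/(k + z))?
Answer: 10609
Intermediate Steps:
j(L) = 0 (j(L) = -L*0 = 0)
H(z, k) = 2*k/(1 + z) (H(z, k) = (2*k)/(z + (k + z)/(k + z)) = (2*k)/(z + 1) = (2*k)/(1 + z) = 2*k/(1 + z))
(103 + H(11, j(0)))² = (103 + 2*0/(1 + 11))² = (103 + 2*0/12)² = (103 + 2*0*(1/12))² = (103 + 0)² = 103² = 10609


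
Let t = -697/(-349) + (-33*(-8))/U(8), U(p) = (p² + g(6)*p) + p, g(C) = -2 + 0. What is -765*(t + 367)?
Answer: -698427405/2443 ≈ -2.8589e+5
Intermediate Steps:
g(C) = -2
U(p) = p² - p (U(p) = (p² - 2*p) + p = p² - p)
t = 16396/2443 (t = -697/(-349) + (-33*(-8))/((8*(-1 + 8))) = -697*(-1/349) + 264/((8*7)) = 697/349 + 264/56 = 697/349 + 264*(1/56) = 697/349 + 33/7 = 16396/2443 ≈ 6.7114)
-765*(t + 367) = -765*(16396/2443 + 367) = -765*912977/2443 = -698427405/2443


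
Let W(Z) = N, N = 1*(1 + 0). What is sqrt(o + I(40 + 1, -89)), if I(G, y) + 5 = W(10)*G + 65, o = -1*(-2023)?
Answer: 6*sqrt(59) ≈ 46.087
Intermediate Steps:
o = 2023
N = 1 (N = 1*1 = 1)
W(Z) = 1
I(G, y) = 60 + G (I(G, y) = -5 + (1*G + 65) = -5 + (G + 65) = -5 + (65 + G) = 60 + G)
sqrt(o + I(40 + 1, -89)) = sqrt(2023 + (60 + (40 + 1))) = sqrt(2023 + (60 + 41)) = sqrt(2023 + 101) = sqrt(2124) = 6*sqrt(59)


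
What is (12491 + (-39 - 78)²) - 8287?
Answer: 17893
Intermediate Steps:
(12491 + (-39 - 78)²) - 8287 = (12491 + (-117)²) - 8287 = (12491 + 13689) - 8287 = 26180 - 8287 = 17893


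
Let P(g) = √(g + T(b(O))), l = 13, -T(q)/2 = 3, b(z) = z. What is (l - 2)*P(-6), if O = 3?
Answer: 22*I*√3 ≈ 38.105*I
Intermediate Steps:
T(q) = -6 (T(q) = -2*3 = -6)
P(g) = √(-6 + g) (P(g) = √(g - 6) = √(-6 + g))
(l - 2)*P(-6) = (13 - 2)*√(-6 - 6) = 11*√(-12) = 11*(2*I*√3) = 22*I*√3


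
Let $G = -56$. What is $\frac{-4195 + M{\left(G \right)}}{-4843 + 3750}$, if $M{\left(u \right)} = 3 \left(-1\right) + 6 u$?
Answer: $\frac{4534}{1093} \approx 4.1482$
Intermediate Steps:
$M{\left(u \right)} = -3 + 6 u$
$\frac{-4195 + M{\left(G \right)}}{-4843 + 3750} = \frac{-4195 + \left(-3 + 6 \left(-56\right)\right)}{-4843 + 3750} = \frac{-4195 - 339}{-1093} = \left(-4195 - 339\right) \left(- \frac{1}{1093}\right) = \left(-4534\right) \left(- \frac{1}{1093}\right) = \frac{4534}{1093}$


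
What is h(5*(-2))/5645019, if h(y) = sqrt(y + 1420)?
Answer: sqrt(1410)/5645019 ≈ 6.6519e-6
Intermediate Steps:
h(y) = sqrt(1420 + y)
h(5*(-2))/5645019 = sqrt(1420 + 5*(-2))/5645019 = sqrt(1420 - 10)*(1/5645019) = sqrt(1410)*(1/5645019) = sqrt(1410)/5645019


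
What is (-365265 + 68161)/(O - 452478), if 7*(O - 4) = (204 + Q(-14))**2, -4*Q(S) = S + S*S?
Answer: 8318912/12568783 ≈ 0.66187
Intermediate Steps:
Q(S) = -S/4 - S**2/4 (Q(S) = -(S + S*S)/4 = -(S + S**2)/4 = -S/4 - S**2/4)
O = 100601/28 (O = 4 + (204 - 1/4*(-14)*(1 - 14))**2/7 = 4 + (204 - 1/4*(-14)*(-13))**2/7 = 4 + (204 - 91/2)**2/7 = 4 + (317/2)**2/7 = 4 + (1/7)*(100489/4) = 4 + 100489/28 = 100601/28 ≈ 3592.9)
(-365265 + 68161)/(O - 452478) = (-365265 + 68161)/(100601/28 - 452478) = -297104/(-12568783/28) = -297104*(-28/12568783) = 8318912/12568783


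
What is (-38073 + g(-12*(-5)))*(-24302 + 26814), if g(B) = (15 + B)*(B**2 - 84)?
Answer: 566775024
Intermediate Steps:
g(B) = (-84 + B**2)*(15 + B) (g(B) = (15 + B)*(-84 + B**2) = (-84 + B**2)*(15 + B))
(-38073 + g(-12*(-5)))*(-24302 + 26814) = (-38073 + (-1260 + (-12*(-5))**3 - (-1008)*(-5) + 15*(-12*(-5))**2))*(-24302 + 26814) = (-38073 + (-1260 + 60**3 - 84*60 + 15*60**2))*2512 = (-38073 + (-1260 + 216000 - 5040 + 15*3600))*2512 = (-38073 + (-1260 + 216000 - 5040 + 54000))*2512 = (-38073 + 263700)*2512 = 225627*2512 = 566775024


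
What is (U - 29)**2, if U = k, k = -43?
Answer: 5184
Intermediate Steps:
U = -43
(U - 29)**2 = (-43 - 29)**2 = (-72)**2 = 5184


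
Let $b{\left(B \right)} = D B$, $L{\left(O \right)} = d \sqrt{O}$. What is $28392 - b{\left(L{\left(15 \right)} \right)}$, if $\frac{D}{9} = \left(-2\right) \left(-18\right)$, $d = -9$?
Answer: $28392 + 2916 \sqrt{15} \approx 39686.0$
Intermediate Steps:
$D = 324$ ($D = 9 \left(\left(-2\right) \left(-18\right)\right) = 9 \cdot 36 = 324$)
$L{\left(O \right)} = - 9 \sqrt{O}$
$b{\left(B \right)} = 324 B$
$28392 - b{\left(L{\left(15 \right)} \right)} = 28392 - 324 \left(- 9 \sqrt{15}\right) = 28392 - - 2916 \sqrt{15} = 28392 + 2916 \sqrt{15}$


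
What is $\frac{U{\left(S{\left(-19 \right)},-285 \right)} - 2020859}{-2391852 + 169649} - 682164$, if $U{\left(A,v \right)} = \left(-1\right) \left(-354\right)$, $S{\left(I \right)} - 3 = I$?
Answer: $- \frac{1515904866787}{2222203} \approx -6.8216 \cdot 10^{5}$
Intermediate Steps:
$S{\left(I \right)} = 3 + I$
$U{\left(A,v \right)} = 354$
$\frac{U{\left(S{\left(-19 \right)},-285 \right)} - 2020859}{-2391852 + 169649} - 682164 = \frac{354 - 2020859}{-2391852 + 169649} - 682164 = - \frac{2020505}{-2222203} - 682164 = \left(-2020505\right) \left(- \frac{1}{2222203}\right) - 682164 = \frac{2020505}{2222203} - 682164 = - \frac{1515904866787}{2222203}$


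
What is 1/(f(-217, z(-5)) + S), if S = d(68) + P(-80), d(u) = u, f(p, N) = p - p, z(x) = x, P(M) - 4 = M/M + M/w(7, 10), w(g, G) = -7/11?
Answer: 7/1391 ≈ 0.0050324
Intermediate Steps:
w(g, G) = -7/11 (w(g, G) = -7*1/11 = -7/11)
P(M) = 5 - 11*M/7 (P(M) = 4 + (M/M + M/(-7/11)) = 4 + (1 + M*(-11/7)) = 4 + (1 - 11*M/7) = 5 - 11*M/7)
f(p, N) = 0
S = 1391/7 (S = 68 + (5 - 11/7*(-80)) = 68 + (5 + 880/7) = 68 + 915/7 = 1391/7 ≈ 198.71)
1/(f(-217, z(-5)) + S) = 1/(0 + 1391/7) = 1/(1391/7) = 7/1391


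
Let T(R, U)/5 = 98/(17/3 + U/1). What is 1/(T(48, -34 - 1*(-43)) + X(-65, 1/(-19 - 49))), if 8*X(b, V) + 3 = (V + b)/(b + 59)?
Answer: 35904/1234687 ≈ 0.029079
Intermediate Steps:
T(R, U) = 490/(17/3 + U) (T(R, U) = 5*(98/(17/3 + U/1)) = 5*(98/(17*(⅓) + U*1)) = 5*(98/(17/3 + U)) = 490/(17/3 + U))
X(b, V) = -3/8 + (V + b)/(8*(59 + b)) (X(b, V) = -3/8 + ((V + b)/(b + 59))/8 = -3/8 + ((V + b)/(59 + b))/8 = -3/8 + (V + b)/(8*(59 + b)))
1/(T(48, -34 - 1*(-43)) + X(-65, 1/(-19 - 49))) = 1/(1470/(17 + 3*(-34 - 1*(-43))) + (-177 + 1/(-19 - 49) - 2*(-65))/(8*(59 - 65))) = 1/(1470/(17 + 3*(-34 + 43)) + (⅛)*(-177 + 1/(-68) + 130)/(-6)) = 1/(1470/(17 + 3*9) + (⅛)*(-⅙)*(-177 - 1/68 + 130)) = 1/(1470/(17 + 27) + (⅛)*(-⅙)*(-3197/68)) = 1/(1470/44 + 3197/3264) = 1/(1470*(1/44) + 3197/3264) = 1/(735/22 + 3197/3264) = 1/(1234687/35904) = 35904/1234687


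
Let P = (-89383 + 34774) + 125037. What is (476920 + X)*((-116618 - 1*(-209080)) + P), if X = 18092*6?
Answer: 95367534080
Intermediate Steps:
X = 108552
P = 70428 (P = -54609 + 125037 = 70428)
(476920 + X)*((-116618 - 1*(-209080)) + P) = (476920 + 108552)*((-116618 - 1*(-209080)) + 70428) = 585472*((-116618 + 209080) + 70428) = 585472*(92462 + 70428) = 585472*162890 = 95367534080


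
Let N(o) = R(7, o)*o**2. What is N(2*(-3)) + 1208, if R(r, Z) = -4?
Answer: 1064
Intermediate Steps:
N(o) = -4*o**2
N(2*(-3)) + 1208 = -4*(2*(-3))**2 + 1208 = -4*(-6)**2 + 1208 = -4*36 + 1208 = -144 + 1208 = 1064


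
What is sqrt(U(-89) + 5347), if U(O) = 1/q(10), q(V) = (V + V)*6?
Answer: sqrt(19249230)/60 ≈ 73.123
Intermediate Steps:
q(V) = 12*V (q(V) = (2*V)*6 = 12*V)
U(O) = 1/120 (U(O) = 1/(12*10) = 1/120)
sqrt(U(-89) + 5347) = sqrt(1/120 + 5347) = sqrt(641641/120) = sqrt(19249230)/60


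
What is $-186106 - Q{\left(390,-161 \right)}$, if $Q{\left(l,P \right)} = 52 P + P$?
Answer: $-177573$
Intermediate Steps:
$Q{\left(l,P \right)} = 53 P$
$-186106 - Q{\left(390,-161 \right)} = -186106 - 53 \left(-161\right) = -186106 - -8533 = -186106 + 8533 = -177573$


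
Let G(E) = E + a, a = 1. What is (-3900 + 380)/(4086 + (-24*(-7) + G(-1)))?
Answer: -1760/2127 ≈ -0.82746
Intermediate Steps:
G(E) = 1 + E (G(E) = E + 1 = 1 + E)
(-3900 + 380)/(4086 + (-24*(-7) + G(-1))) = (-3900 + 380)/(4086 + (-24*(-7) + (1 - 1))) = -3520/(4086 + (168 + 0)) = -3520/(4086 + 168) = -3520/4254 = -3520*1/4254 = -1760/2127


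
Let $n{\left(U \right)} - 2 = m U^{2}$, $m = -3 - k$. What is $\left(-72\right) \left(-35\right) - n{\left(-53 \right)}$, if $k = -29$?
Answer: $-70516$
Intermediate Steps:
$m = 26$ ($m = -3 - -29 = -3 + 29 = 26$)
$n{\left(U \right)} = 2 + 26 U^{2}$
$\left(-72\right) \left(-35\right) - n{\left(-53 \right)} = \left(-72\right) \left(-35\right) - \left(2 + 26 \left(-53\right)^{2}\right) = 2520 - \left(2 + 26 \cdot 2809\right) = 2520 - \left(2 + 73034\right) = 2520 - 73036 = -70516$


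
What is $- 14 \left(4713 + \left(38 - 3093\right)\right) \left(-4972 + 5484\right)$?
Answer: $-11884544$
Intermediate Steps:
$- 14 \left(4713 + \left(38 - 3093\right)\right) \left(-4972 + 5484\right) = - 14 \left(4713 + \left(38 - 3093\right)\right) 512 = - 14 \left(4713 - 3055\right) 512 = - 14 \cdot 1658 \cdot 512 = \left(-14\right) 848896 = -11884544$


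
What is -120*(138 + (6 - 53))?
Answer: -10920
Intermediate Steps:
-120*(138 + (6 - 53)) = -120*(138 - 47) = -120*91 = -10920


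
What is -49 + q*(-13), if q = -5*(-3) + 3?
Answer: -283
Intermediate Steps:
q = 18 (q = 15 + 3 = 18)
-49 + q*(-13) = -49 + 18*(-13) = -49 - 234 = -283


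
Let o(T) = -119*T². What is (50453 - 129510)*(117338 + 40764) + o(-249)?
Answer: -12506447933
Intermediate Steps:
(50453 - 129510)*(117338 + 40764) + o(-249) = (50453 - 129510)*(117338 + 40764) - 119*(-249)² = -79057*158102 - 119*62001 = -12499069814 - 7378119 = -12506447933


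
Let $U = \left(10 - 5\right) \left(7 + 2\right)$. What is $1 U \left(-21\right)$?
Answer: $-945$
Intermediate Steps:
$U = 45$ ($U = 5 \cdot 9 = 45$)
$1 U \left(-21\right) = 1 \cdot 45 \left(-21\right) = 45 \left(-21\right) = -945$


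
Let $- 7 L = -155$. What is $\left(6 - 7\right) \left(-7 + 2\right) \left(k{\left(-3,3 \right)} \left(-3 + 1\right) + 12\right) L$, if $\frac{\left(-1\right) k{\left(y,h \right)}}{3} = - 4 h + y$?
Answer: $- \frac{60450}{7} \approx -8635.7$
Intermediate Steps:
$L = \frac{155}{7}$ ($L = \left(- \frac{1}{7}\right) \left(-155\right) = \frac{155}{7} \approx 22.143$)
$k{\left(y,h \right)} = - 3 y + 12 h$ ($k{\left(y,h \right)} = - 3 \left(- 4 h + y\right) = - 3 \left(y - 4 h\right) = - 3 y + 12 h$)
$\left(6 - 7\right) \left(-7 + 2\right) \left(k{\left(-3,3 \right)} \left(-3 + 1\right) + 12\right) L = \left(6 - 7\right) \left(-7 + 2\right) \left(\left(\left(-3\right) \left(-3\right) + 12 \cdot 3\right) \left(-3 + 1\right) + 12\right) \frac{155}{7} = \left(-1\right) \left(-5\right) \left(\left(9 + 36\right) \left(-2\right) + 12\right) \frac{155}{7} = 5 \left(45 \left(-2\right) + 12\right) \frac{155}{7} = 5 \left(-90 + 12\right) \frac{155}{7} = 5 \left(-78\right) \frac{155}{7} = \left(-390\right) \frac{155}{7} = - \frac{60450}{7}$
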